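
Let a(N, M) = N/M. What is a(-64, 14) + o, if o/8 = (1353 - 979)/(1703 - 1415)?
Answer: 733/126 ≈ 5.8175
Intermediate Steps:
o = 187/18 (o = 8*((1353 - 979)/(1703 - 1415)) = 8*(374/288) = 8*(374*(1/288)) = 8*(187/144) = 187/18 ≈ 10.389)
a(-64, 14) + o = -64/14 + 187/18 = -64*1/14 + 187/18 = -32/7 + 187/18 = 733/126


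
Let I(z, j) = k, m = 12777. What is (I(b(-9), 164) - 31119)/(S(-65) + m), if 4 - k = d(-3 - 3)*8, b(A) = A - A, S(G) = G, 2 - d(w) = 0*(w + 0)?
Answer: -31131/12712 ≈ -2.4489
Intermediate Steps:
d(w) = 2 (d(w) = 2 - 0*(w + 0) = 2 - 0*w = 2 - 1*0 = 2 + 0 = 2)
b(A) = 0
k = -12 (k = 4 - 2*8 = 4 - 1*16 = 4 - 16 = -12)
I(z, j) = -12
(I(b(-9), 164) - 31119)/(S(-65) + m) = (-12 - 31119)/(-65 + 12777) = -31131/12712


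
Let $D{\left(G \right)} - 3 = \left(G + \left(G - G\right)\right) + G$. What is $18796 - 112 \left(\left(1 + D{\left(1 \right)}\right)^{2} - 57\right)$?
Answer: $21148$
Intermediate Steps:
$D{\left(G \right)} = 3 + 2 G$ ($D{\left(G \right)} = 3 + \left(\left(G + \left(G - G\right)\right) + G\right) = 3 + \left(\left(G + 0\right) + G\right) = 3 + \left(G + G\right) = 3 + 2 G$)
$18796 - 112 \left(\left(1 + D{\left(1 \right)}\right)^{2} - 57\right) = 18796 - 112 \left(\left(1 + \left(3 + 2 \cdot 1\right)\right)^{2} - 57\right) = 18796 - 112 \left(\left(1 + \left(3 + 2\right)\right)^{2} - 57\right) = 18796 - 112 \left(\left(1 + 5\right)^{2} - 57\right) = 18796 - 112 \left(6^{2} - 57\right) = 18796 - 112 \left(36 - 57\right) = 18796 - -2352 = 18796 + 2352 = 21148$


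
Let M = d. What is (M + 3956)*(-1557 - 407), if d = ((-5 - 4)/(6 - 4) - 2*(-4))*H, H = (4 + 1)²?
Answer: -7941434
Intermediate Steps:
H = 25 (H = 5² = 25)
d = 175/2 (d = ((-5 - 4)/(6 - 4) - 2*(-4))*25 = (-9/2 + 8)*25 = (7/2)*25 = 175/2 ≈ 87.500)
M = 175/2 ≈ 87.500
(M + 3956)*(-1557 - 407) = (175/2 + 3956)*(-1557 - 407) = (8087/2)*(-1964) = -7941434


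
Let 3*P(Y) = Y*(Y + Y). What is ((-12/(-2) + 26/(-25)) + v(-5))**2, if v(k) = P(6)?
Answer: 524176/625 ≈ 838.68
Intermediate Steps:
P(Y) = 2*Y**2/3 (P(Y) = (Y*(Y + Y))/3 = (Y*(2*Y))/3 = (2*Y**2)/3 = 2*Y**2/3)
v(k) = 24 (v(k) = (2/3)*6**2 = (2/3)*36 = 24)
((-12/(-2) + 26/(-25)) + v(-5))**2 = ((-12/(-2) + 26/(-25)) + 24)**2 = ((-12*(-1/2) + 26*(-1/25)) + 24)**2 = ((6 - 26/25) + 24)**2 = (124/25 + 24)**2 = (724/25)**2 = 524176/625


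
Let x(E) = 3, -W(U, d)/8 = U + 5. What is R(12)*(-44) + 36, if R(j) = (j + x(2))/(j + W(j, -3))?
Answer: 1281/31 ≈ 41.323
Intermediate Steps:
W(U, d) = -40 - 8*U (W(U, d) = -8*(U + 5) = -8*(5 + U) = -40 - 8*U)
R(j) = (3 + j)/(-40 - 7*j) (R(j) = (j + 3)/(j + (-40 - 8*j)) = (3 + j)/(-40 - 7*j))
R(12)*(-44) + 36 = ((-3 - 1*12)/(40 + 7*12))*(-44) + 36 = ((-3 - 12)/(40 + 84))*(-44) + 36 = (-15/124)*(-44) + 36 = ((1/124)*(-15))*(-44) + 36 = -15/124*(-44) + 36 = 165/31 + 36 = 1281/31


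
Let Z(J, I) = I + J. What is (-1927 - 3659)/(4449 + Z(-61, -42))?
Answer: -2793/2173 ≈ -1.2853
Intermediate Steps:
(-1927 - 3659)/(4449 + Z(-61, -42)) = (-1927 - 3659)/(4449 + (-42 - 61)) = -5586/(4449 - 103) = -5586/4346 = -5586*1/4346 = -2793/2173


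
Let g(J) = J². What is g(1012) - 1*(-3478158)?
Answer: 4502302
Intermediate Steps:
g(1012) - 1*(-3478158) = 1012² - 1*(-3478158) = 1024144 + 3478158 = 4502302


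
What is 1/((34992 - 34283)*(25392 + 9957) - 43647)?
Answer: 1/25018794 ≈ 3.9970e-8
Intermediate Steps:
1/((34992 - 34283)*(25392 + 9957) - 43647) = 1/(709*35349 - 43647) = 1/(25062441 - 43647) = 1/25018794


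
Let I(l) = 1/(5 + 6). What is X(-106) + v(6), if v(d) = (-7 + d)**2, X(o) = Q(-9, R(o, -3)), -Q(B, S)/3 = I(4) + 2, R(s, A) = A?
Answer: -58/11 ≈ -5.2727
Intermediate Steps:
I(l) = 1/11
Q(B, S) = -69/11 (Q(B, S) = -3*(1/11 + 2) = -3*23/11 = -69/11)
X(o) = -69/11
X(-106) + v(6) = -69/11 + (-7 + 6)**2 = -69/11 + (-1)**2 = -69/11 + 1 = -58/11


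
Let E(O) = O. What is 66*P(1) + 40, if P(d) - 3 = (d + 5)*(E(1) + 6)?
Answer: 3010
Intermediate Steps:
P(d) = 38 + 7*d (P(d) = 3 + (d + 5)*(1 + 6) = 3 + (5 + d)*7 = 3 + (35 + 7*d) = 38 + 7*d)
66*P(1) + 40 = 66*(38 + 7*1) + 40 = 66*(38 + 7) + 40 = 66*45 + 40 = 2970 + 40 = 3010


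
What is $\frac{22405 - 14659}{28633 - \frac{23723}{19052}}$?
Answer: $\frac{49192264}{181830731} \approx 0.27054$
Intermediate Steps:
$\frac{22405 - 14659}{28633 - \frac{23723}{19052}} = \frac{7746}{28633 - \frac{23723}{19052}} = \frac{7746}{\frac{545492193}{19052}} = 7746 \cdot \frac{19052}{545492193} = \frac{49192264}{181830731}$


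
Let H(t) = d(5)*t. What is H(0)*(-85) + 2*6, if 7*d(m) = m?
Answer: 12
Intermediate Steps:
d(m) = m/7
H(t) = 5*t/7 (H(t) = ((1/7)*5)*t = 5*t/7)
H(0)*(-85) + 2*6 = ((5/7)*0)*(-85) + 2*6 = 0*(-85) + 12 = 0 + 12 = 12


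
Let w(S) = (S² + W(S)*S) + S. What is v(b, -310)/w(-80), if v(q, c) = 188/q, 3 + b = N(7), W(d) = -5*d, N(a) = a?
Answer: -47/25680 ≈ -0.0018302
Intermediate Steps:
w(S) = S - 4*S² (w(S) = (S² + (-5*S)*S) + S = (S² - 5*S²) + S = -4*S² + S = S - 4*S²)
b = 4 (b = -3 + 7 = 4)
v(b, -310)/w(-80) = (188/4)/((-80*(1 - 4*(-80)))) = (188*(¼))/((-80*(1 + 320))) = 47/((-80*321)) = 47/(-25680) = 47*(-1/25680) = -47/25680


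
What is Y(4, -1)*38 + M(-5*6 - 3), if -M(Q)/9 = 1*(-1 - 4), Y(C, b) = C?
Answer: 197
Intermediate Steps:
M(Q) = 45 (M(Q) = -9*(-1 - 4) = -9*(-5) = 45)
Y(4, -1)*38 + M(-5*6 - 3) = 4*38 + 45 = 152 + 45 = 197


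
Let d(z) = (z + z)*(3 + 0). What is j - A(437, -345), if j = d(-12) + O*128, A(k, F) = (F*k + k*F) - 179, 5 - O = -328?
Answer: 344261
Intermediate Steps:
O = 333 (O = 5 - 1*(-328) = 5 + 328 = 333)
A(k, F) = -179 + 2*F*k (A(k, F) = (F*k + F*k) - 179 = 2*F*k - 179 = -179 + 2*F*k)
d(z) = 6*z (d(z) = (2*z)*3 = 6*z)
j = 42552 (j = 6*(-12) + 333*128 = -72 + 42624 = 42552)
j - A(437, -345) = 42552 - (-179 + 2*(-345)*437) = 42552 - (-179 - 301530) = 42552 - 1*(-301709) = 42552 + 301709 = 344261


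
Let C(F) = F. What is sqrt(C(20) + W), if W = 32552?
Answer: 2*sqrt(8143) ≈ 180.48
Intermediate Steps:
sqrt(C(20) + W) = sqrt(20 + 32552) = sqrt(32572) = 2*sqrt(8143)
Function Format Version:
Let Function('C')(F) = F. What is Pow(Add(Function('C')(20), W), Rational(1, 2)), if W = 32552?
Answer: Mul(2, Pow(8143, Rational(1, 2))) ≈ 180.48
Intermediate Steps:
Pow(Add(Function('C')(20), W), Rational(1, 2)) = Pow(Add(20, 32552), Rational(1, 2)) = Pow(32572, Rational(1, 2)) = Mul(2, Pow(8143, Rational(1, 2)))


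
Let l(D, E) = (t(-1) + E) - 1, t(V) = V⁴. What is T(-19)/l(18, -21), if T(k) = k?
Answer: 19/21 ≈ 0.90476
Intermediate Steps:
l(D, E) = E (l(D, E) = ((-1)⁴ + E) - 1 = (1 + E) - 1 = E)
T(-19)/l(18, -21) = -19/(-21) = -19*(-1/21) = 19/21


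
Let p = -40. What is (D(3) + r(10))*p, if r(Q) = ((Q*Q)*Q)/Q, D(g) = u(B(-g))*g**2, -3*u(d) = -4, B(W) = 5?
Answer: -4480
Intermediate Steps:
u(d) = 4/3 (u(d) = -1/3*(-4) = 4/3)
D(g) = 4*g**2/3
r(Q) = Q**2 (r(Q) = (Q**2*Q)/Q = Q**3/Q = Q**2)
(D(3) + r(10))*p = ((4/3)*3**2 + 10**2)*(-40) = ((4/3)*9 + 100)*(-40) = (12 + 100)*(-40) = 112*(-40) = -4480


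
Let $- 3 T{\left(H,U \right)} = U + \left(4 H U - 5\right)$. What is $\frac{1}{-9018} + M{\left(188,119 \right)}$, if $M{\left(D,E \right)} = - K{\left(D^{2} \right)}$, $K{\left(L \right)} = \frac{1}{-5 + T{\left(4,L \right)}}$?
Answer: $- \frac{1771}{16723881} \approx -0.0001059$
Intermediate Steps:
$T{\left(H,U \right)} = \frac{5}{3} - \frac{U}{3} - \frac{4 H U}{3}$ ($T{\left(H,U \right)} = - \frac{U + \left(4 H U - 5\right)}{3} = - \frac{U + \left(-5 + 4 H U\right)}{3} = - \frac{-5 + U + 4 H U}{3} = \frac{5}{3} - \frac{U}{3} - \frac{4 H U}{3}$)
$K{\left(L \right)} = \frac{1}{- \frac{10}{3} - \frac{17 L}{3}}$ ($K{\left(L \right)} = \frac{1}{-5 - \left(- \frac{5}{3} + \frac{17 L}{3}\right)} = \frac{1}{- \frac{10}{3} - \frac{17 L}{3}}$)
$M{\left(D,E \right)} = \frac{3}{10 + 17 D^{2}}$ ($M{\left(D,E \right)} = - \frac{-3}{10 + 17 D^{2}} = \frac{3}{10 + 17 D^{2}}$)
$\frac{1}{-9018} + M{\left(188,119 \right)} = \frac{1}{-9018} + \frac{3}{10 + 17 \cdot 188^{2}} = - \frac{1}{9018} + \frac{3}{10 + 17 \cdot 35344} = - \frac{1}{9018} + \frac{3}{10 + 600848} = - \frac{1}{9018} + \frac{3}{600858} = - \frac{1}{9018} + 3 \cdot \frac{1}{600858} = - \frac{1}{9018} + \frac{1}{200286} = - \frac{1771}{16723881}$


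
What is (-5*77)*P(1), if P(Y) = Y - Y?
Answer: 0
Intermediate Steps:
P(Y) = 0
(-5*77)*P(1) = -5*77*0 = -385*0 = 0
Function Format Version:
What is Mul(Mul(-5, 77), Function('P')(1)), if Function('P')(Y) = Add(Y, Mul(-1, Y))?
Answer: 0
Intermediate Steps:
Function('P')(Y) = 0
Mul(Mul(-5, 77), Function('P')(1)) = Mul(Mul(-5, 77), 0) = Mul(-385, 0) = 0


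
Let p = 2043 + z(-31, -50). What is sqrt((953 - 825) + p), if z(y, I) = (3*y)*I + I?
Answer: sqrt(6771) ≈ 82.286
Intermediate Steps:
z(y, I) = I + 3*I*y (z(y, I) = 3*I*y + I = I + 3*I*y)
p = 6643 (p = 2043 - 50*(1 + 3*(-31)) = 2043 - 50*(1 - 93) = 2043 - 50*(-92) = 2043 + 4600 = 6643)
sqrt((953 - 825) + p) = sqrt((953 - 825) + 6643) = sqrt(128 + 6643) = sqrt(6771)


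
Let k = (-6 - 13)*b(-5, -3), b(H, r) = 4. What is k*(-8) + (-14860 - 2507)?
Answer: -16759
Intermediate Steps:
k = -76 (k = (-6 - 13)*4 = -19*4 = -76)
k*(-8) + (-14860 - 2507) = -76*(-8) + (-14860 - 2507) = 608 - 17367 = -16759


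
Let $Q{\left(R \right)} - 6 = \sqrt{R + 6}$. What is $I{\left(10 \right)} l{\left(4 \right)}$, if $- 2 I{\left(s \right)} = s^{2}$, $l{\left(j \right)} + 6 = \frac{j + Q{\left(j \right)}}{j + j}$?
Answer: $\frac{475}{2} - \frac{25 \sqrt{10}}{4} \approx 217.74$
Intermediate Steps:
$Q{\left(R \right)} = 6 + \sqrt{6 + R}$ ($Q{\left(R \right)} = 6 + \sqrt{R + 6} = 6 + \sqrt{6 + R}$)
$l{\left(j \right)} = -6 + \frac{6 + j + \sqrt{6 + j}}{2 j}$ ($l{\left(j \right)} = -6 + \frac{j + \left(6 + \sqrt{6 + j}\right)}{j + j} = -6 + \frac{6 + j + \sqrt{6 + j}}{2 j}$)
$I{\left(s \right)} = - \frac{s^{2}}{2}$
$I{\left(10 \right)} l{\left(4 \right)} = - \frac{10^{2}}{2} \frac{6 + \sqrt{6 + 4} - 44}{2 \cdot 4} = \left(- \frac{1}{2}\right) 100 \cdot \frac{1}{2} \cdot \frac{1}{4} \left(6 + \sqrt{10} - 44\right) = - 50 \cdot \frac{1}{2} \cdot \frac{1}{4} \left(-38 + \sqrt{10}\right) = - 50 \left(- \frac{19}{4} + \frac{\sqrt{10}}{8}\right) = \frac{475}{2} - \frac{25 \sqrt{10}}{4}$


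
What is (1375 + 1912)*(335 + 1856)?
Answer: 7201817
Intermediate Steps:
(1375 + 1912)*(335 + 1856) = 3287*2191 = 7201817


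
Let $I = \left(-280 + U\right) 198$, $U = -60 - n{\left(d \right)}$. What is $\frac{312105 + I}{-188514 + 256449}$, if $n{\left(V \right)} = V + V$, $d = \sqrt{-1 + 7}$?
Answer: $\frac{16319}{4529} - \frac{132 \sqrt{6}}{22645} \approx 3.5889$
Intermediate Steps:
$d = \sqrt{6} \approx 2.4495$
$n{\left(V \right)} = 2 V$
$U = -60 - 2 \sqrt{6} \approx -64.899$
$I = -67320 - 396 \sqrt{6}$ ($I = \left(-280 - \left(60 + 2 \sqrt{6}\right)\right) 198 = \left(-340 - 2 \sqrt{6}\right) 198 = -67320 - 396 \sqrt{6} \approx -68290.0$)
$\frac{312105 + I}{-188514 + 256449} = \frac{312105 - \left(67320 + 396 \sqrt{6}\right)}{-188514 + 256449} = \frac{244785 - 396 \sqrt{6}}{67935} = \left(244785 - 396 \sqrt{6}\right) \frac{1}{67935} = \frac{16319}{4529} - \frac{132 \sqrt{6}}{22645}$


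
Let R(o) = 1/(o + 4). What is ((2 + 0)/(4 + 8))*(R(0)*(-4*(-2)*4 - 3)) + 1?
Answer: 53/24 ≈ 2.2083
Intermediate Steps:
R(o) = 1/(4 + o)
((2 + 0)/(4 + 8))*(R(0)*(-4*(-2)*4 - 3)) + 1 = ((2 + 0)/(4 + 8))*((-4*(-2)*4 - 3)/(4 + 0)) + 1 = (2/12)*((8*4 - 3)/4) + 1 = (2*(1/12))*((32 - 3)/4) + 1 = ((¼)*29)/6 + 1 = (⅙)*(29/4) + 1 = 29/24 + 1 = 53/24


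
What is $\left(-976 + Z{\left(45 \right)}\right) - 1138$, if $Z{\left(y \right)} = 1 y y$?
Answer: $-89$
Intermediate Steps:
$Z{\left(y \right)} = y^{2}$ ($Z{\left(y \right)} = y y = y^{2}$)
$\left(-976 + Z{\left(45 \right)}\right) - 1138 = \left(-976 + 45^{2}\right) - 1138 = \left(-976 + 2025\right) - 1138 = 1049 - 1138 = -89$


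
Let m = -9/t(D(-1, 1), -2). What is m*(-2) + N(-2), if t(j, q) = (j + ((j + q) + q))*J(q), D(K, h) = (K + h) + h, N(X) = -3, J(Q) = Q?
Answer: 3/2 ≈ 1.5000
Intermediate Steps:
D(K, h) = K + 2*h
t(j, q) = q*(2*j + 2*q) (t(j, q) = (j + ((j + q) + q))*q = (j + (j + 2*q))*q = (2*j + 2*q)*q = q*(2*j + 2*q))
m = -9/4 (m = -9*(-1/(4*((-1 + 2*1) - 2))) = -9*(-1/(4*((-1 + 2) - 2))) = -9*(-1/(4*(1 - 2))) = -9/(2*(-2)*(-1)) = -9/4 ≈ -2.2500)
m*(-2) + N(-2) = -9/4*(-2) - 3 = 9/2 - 3 = 3/2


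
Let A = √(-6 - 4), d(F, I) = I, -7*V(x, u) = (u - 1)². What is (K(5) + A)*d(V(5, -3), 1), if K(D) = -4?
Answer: -4 + I*√10 ≈ -4.0 + 3.1623*I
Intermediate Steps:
V(x, u) = -(-1 + u)²/7 (V(x, u) = -(u - 1)²/7 = -(-1 + u)²/7)
A = I*√10 (A = √(-10) = I*√10 ≈ 3.1623*I)
(K(5) + A)*d(V(5, -3), 1) = (-4 + I*√10)*1 = -4 + I*√10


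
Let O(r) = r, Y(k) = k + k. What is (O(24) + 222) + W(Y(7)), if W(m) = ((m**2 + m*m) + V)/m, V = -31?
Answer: 3805/14 ≈ 271.79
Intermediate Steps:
Y(k) = 2*k
W(m) = (-31 + 2*m**2)/m (W(m) = ((m**2 + m*m) - 31)/m = ((m**2 + m**2) - 31)/m = (2*m**2 - 31)/m = (-31 + 2*m**2)/m)
(O(24) + 222) + W(Y(7)) = (24 + 222) + (-31/(2*7) + 2*(2*7)) = 246 + (-31/14 + 2*14) = 246 + (-31*1/14 + 28) = 246 + (-31/14 + 28) = 246 + 361/14 = 3805/14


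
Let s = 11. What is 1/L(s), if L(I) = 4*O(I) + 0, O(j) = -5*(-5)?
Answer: 1/100 ≈ 0.010000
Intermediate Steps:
O(j) = 25
L(I) = 100 (L(I) = 4*25 + 0 = 100 + 0 = 100)
1/L(s) = 1/100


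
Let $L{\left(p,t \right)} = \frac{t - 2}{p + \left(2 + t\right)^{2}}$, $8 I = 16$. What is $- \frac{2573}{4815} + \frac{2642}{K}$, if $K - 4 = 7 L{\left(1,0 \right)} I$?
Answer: $- \frac{31813367}{19260} \approx -1651.8$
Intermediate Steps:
$I = 2$ ($I = \frac{1}{8} \cdot 16 = 2$)
$L{\left(p,t \right)} = \frac{-2 + t}{p + \left(2 + t\right)^{2}}$
$K = - \frac{8}{5}$ ($K = 4 + 7 \frac{-2 + 0}{1 + \left(2 + 0\right)^{2}} \cdot 2 = 4 + 7 \frac{1}{1 + 2^{2}} \left(-2\right) 2 = 4 + 7 \frac{1}{1 + 4} \left(-2\right) 2 = 4 + 7 \cdot \frac{1}{5} \left(-2\right) 2 = 4 + 7 \left(- \frac{2}{5}\right) 2 = 4 - \frac{28}{5} = - \frac{8}{5} \approx -1.6$)
$- \frac{2573}{4815} + \frac{2642}{K} = - \frac{2573}{4815} + \frac{2642}{- \frac{8}{5}} = \left(-2573\right) \frac{1}{4815} + 2642 \left(- \frac{5}{8}\right) = - \frac{2573}{4815} - \frac{6605}{4} = - \frac{31813367}{19260}$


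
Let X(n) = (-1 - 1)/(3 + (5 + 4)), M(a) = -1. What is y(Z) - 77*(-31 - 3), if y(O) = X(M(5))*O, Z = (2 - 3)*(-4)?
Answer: 7852/3 ≈ 2617.3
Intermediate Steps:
Z = 4 (Z = -1*(-4) = 4)
X(n) = -⅙ (X(n) = -2/(3 + 9) = -2/12 = -2*1/12 = -⅙)
y(O) = -O/6
y(Z) - 77*(-31 - 3) = -⅙*4 - 77*(-31 - 3) = -⅔ - 77*(-34) = -⅔ + 2618 = 7852/3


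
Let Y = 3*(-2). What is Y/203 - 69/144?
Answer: -4957/9744 ≈ -0.50872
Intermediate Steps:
Y = -6
Y/203 - 69/144 = -6/203 - 69/144 = -6*1/203 - 69*1/144 = -6/203 - 23/48 = -4957/9744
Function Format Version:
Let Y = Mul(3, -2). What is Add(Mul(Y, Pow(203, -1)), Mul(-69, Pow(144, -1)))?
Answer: Rational(-4957, 9744) ≈ -0.50872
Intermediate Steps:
Y = -6
Add(Mul(Y, Pow(203, -1)), Mul(-69, Pow(144, -1))) = Add(Mul(-6, Pow(203, -1)), Mul(-69, Pow(144, -1))) = Add(Mul(-6, Rational(1, 203)), Mul(-69, Rational(1, 144))) = Add(Rational(-6, 203), Rational(-23, 48)) = Rational(-4957, 9744)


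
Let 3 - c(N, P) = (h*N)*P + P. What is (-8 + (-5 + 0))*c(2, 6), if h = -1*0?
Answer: 39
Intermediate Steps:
h = 0
c(N, P) = 3 - P (c(N, P) = 3 - ((0*N)*P + P) = 3 - (0*P + P) = 3 - (0 + P) = 3 - P)
(-8 + (-5 + 0))*c(2, 6) = (-8 + (-5 + 0))*(3 - 1*6) = (-8 - 5)*(3 - 6) = -13*(-3) = 39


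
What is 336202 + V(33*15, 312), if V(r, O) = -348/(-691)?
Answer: 232315930/691 ≈ 3.3620e+5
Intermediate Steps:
V(r, O) = 348/691 (V(r, O) = -348*(-1/691) = 348/691)
336202 + V(33*15, 312) = 336202 + 348/691 = 232315930/691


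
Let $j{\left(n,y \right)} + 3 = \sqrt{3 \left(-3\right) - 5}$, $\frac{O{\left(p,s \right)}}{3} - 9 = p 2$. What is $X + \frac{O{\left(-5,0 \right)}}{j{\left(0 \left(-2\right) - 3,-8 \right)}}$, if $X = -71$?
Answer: $- \frac{1624}{23} + \frac{3 i \sqrt{14}}{23} \approx -70.609 + 0.48804 i$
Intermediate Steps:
$O{\left(p,s \right)} = 27 + 6 p$ ($O{\left(p,s \right)} = 27 + 3 p 2 = 27 + 3 \cdot 2 p = 27 + 6 p$)
$j{\left(n,y \right)} = -3 + i \sqrt{14}$ ($j{\left(n,y \right)} = -3 + \sqrt{3 \left(-3\right) - 5} = -3 + \sqrt{-9 - 5} = -3 + \sqrt{-14} = -3 + i \sqrt{14}$)
$X + \frac{O{\left(-5,0 \right)}}{j{\left(0 \left(-2\right) - 3,-8 \right)}} = -71 + \frac{27 + 6 \left(-5\right)}{-3 + i \sqrt{14}} = -71 + \frac{27 - 30}{-3 + i \sqrt{14}} = -71 + \frac{1}{-3 + i \sqrt{14}} \left(-3\right) = -71 - \frac{3}{-3 + i \sqrt{14}}$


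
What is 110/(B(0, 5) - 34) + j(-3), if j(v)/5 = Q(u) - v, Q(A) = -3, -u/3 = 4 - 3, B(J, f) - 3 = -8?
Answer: -110/39 ≈ -2.8205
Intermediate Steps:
B(J, f) = -5 (B(J, f) = 3 - 8 = -5)
u = -3 (u = -3*(4 - 3) = -3*1 = -3)
j(v) = -15 - 5*v (j(v) = 5*(-3 - v) = -15 - 5*v)
110/(B(0, 5) - 34) + j(-3) = 110/(-5 - 34) + (-15 - 5*(-3)) = 110/(-39) + (-15 + 15) = -1/39*110 + 0 = -110/39 + 0 = -110/39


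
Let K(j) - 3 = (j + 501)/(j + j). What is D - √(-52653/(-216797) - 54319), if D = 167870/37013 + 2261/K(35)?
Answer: 2991639265/13805849 - I*√2553032601881230/216797 ≈ 216.69 - 233.06*I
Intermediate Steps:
K(j) = 3 + (501 + j)/(2*j) (K(j) = 3 + (j + 501)/(j + j) = 3 + (501 + j)/((2*j)) = 3 + (501 + j)*(1/(2*j)) = 3 + (501 + j)/(2*j))
D = 2991639265/13805849 (D = 167870/37013 + 2261/(((½)*(501 + 7*35)/35)) = 167870*(1/37013) + 2261/(((½)*(1/35)*(501 + 245))) = 167870/37013 + 2261/(((½)*(1/35)*746)) = 167870/37013 + 2261/(373/35) = 167870/37013 + 2261*(35/373) = 167870/37013 + 79135/373 = 2991639265/13805849 ≈ 216.69)
D - √(-52653/(-216797) - 54319) = 2991639265/13805849 - √(-52653/(-216797) - 54319) = 2991639265/13805849 - √(-52653*(-1/216797) - 54319) = 2991639265/13805849 - √(52653/216797 - 54319) = 2991639265/13805849 - √(-11776143590/216797) = 2991639265/13805849 - I*√2553032601881230/216797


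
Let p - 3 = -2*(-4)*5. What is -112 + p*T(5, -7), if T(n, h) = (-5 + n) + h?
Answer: -413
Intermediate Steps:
T(n, h) = -5 + h + n
p = 43 (p = 3 - 2*(-4)*5 = 3 + 8*5 = 3 + 40 = 43)
-112 + p*T(5, -7) = -112 + 43*(-5 - 7 + 5) = -112 + 43*(-7) = -112 - 301 = -413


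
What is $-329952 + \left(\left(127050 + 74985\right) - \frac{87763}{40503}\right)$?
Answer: $- \frac{5181110014}{40503} \approx -1.2792 \cdot 10^{5}$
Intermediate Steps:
$-329952 + \left(\left(127050 + 74985\right) - \frac{87763}{40503}\right) = -329952 + \left(202035 - \frac{87763}{40503}\right) = -329952 + \frac{8182935842}{40503} = - \frac{5181110014}{40503}$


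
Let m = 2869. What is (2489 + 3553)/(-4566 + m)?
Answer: -6042/1697 ≈ -3.5604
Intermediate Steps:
(2489 + 3553)/(-4566 + m) = (2489 + 3553)/(-4566 + 2869) = 6042/(-1697) = 6042*(-1/1697) = -6042/1697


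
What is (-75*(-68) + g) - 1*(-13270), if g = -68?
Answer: 18302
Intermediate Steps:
(-75*(-68) + g) - 1*(-13270) = (-75*(-68) - 68) - 1*(-13270) = (5100 - 68) + 13270 = 5032 + 13270 = 18302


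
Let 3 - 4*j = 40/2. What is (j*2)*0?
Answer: 0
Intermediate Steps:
j = -17/4 (j = ¾ - 10/2 = ¾ - ¼*20 = ¾ - 5 = -17/4 ≈ -4.2500)
(j*2)*0 = -17/4*2*0 = -17/2*0 = 0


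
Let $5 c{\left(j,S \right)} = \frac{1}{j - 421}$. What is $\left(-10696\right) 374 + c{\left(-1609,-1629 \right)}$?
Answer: $- \frac{40603085601}{10150} \approx -4.0003 \cdot 10^{6}$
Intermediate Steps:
$c{\left(j,S \right)} = \frac{1}{5 \left(-421 + j\right)}$ ($c{\left(j,S \right)} = \frac{1}{5 \left(j - 421\right)} = \frac{1}{5 \left(-421 + j\right)}$)
$\left(-10696\right) 374 + c{\left(-1609,-1629 \right)} = \left(-10696\right) 374 + \frac{1}{5 \left(-421 - 1609\right)} = -4000304 + \frac{1}{5 \left(-2030\right)} = -4000304 + \frac{1}{5} \left(- \frac{1}{2030}\right) = -4000304 - \frac{1}{10150} = - \frac{40603085601}{10150}$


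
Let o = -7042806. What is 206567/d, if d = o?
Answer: -206567/7042806 ≈ -0.029330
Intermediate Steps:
d = -7042806
206567/d = 206567/(-7042806) = 206567*(-1/7042806) = -206567/7042806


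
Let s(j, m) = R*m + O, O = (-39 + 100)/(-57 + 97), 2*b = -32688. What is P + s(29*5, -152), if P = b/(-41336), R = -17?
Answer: 534458027/206680 ≈ 2585.9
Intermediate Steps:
b = -16344 (b = (½)*(-32688) = -16344)
O = 61/40 ≈ 1.5250
P = 2043/5167 (P = -16344/(-41336) = -16344*(-1/41336) = 2043/5167 ≈ 0.39539)
s(j, m) = 61/40 - 17*m (s(j, m) = -17*m + 61/40 = 61/40 - 17*m)
P + s(29*5, -152) = 2043/5167 + (61/40 - 17*(-152)) = 2043/5167 + (61/40 + 2584) = 2043/5167 + 103421/40 = 534458027/206680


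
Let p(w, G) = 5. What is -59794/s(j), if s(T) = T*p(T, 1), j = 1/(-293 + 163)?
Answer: 1554644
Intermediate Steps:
j = -1/130 (j = 1/(-130) = -1/130 ≈ -0.0076923)
s(T) = 5*T (s(T) = T*5 = 5*T)
-59794/s(j) = -59794/(5*(-1/130)) = -59794/(-1/26) = -59794*(-26) = 1554644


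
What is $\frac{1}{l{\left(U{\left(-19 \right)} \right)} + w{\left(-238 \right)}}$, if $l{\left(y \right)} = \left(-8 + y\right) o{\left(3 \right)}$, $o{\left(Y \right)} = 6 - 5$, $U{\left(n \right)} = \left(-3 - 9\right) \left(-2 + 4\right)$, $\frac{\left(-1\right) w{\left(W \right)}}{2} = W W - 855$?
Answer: $- \frac{1}{111610} \approx -8.9598 \cdot 10^{-6}$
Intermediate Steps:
$w{\left(W \right)} = 1710 - 2 W^{2}$ ($w{\left(W \right)} = - 2 \left(W W - 855\right) = - 2 \left(W^{2} - 855\right) = - 2 \left(-855 + W^{2}\right) = 1710 - 2 W^{2}$)
$U{\left(n \right)} = -24$ ($U{\left(n \right)} = \left(-12\right) 2 = -24$)
$o{\left(Y \right)} = 1$
$l{\left(y \right)} = -8 + y$ ($l{\left(y \right)} = \left(-8 + y\right) 1 = -8 + y$)
$\frac{1}{l{\left(U{\left(-19 \right)} \right)} + w{\left(-238 \right)}} = \frac{1}{\left(-8 - 24\right) + \left(1710 - 2 \left(-238\right)^{2}\right)} = \frac{1}{-32 + \left(1710 - 113288\right)} = \frac{1}{-32 - 111578} = \frac{1}{-111610} = - \frac{1}{111610}$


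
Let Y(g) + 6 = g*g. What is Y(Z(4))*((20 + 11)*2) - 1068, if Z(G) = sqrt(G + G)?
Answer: -944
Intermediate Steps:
Z(G) = sqrt(2)*sqrt(G) (Z(G) = sqrt(2*G) = sqrt(2)*sqrt(G))
Y(g) = -6 + g**2 (Y(g) = -6 + g*g = -6 + g**2)
Y(Z(4))*((20 + 11)*2) - 1068 = (-6 + (sqrt(2)*sqrt(4))**2)*((20 + 11)*2) - 1068 = (-6 + (sqrt(2)*2)**2)*(31*2) - 1068 = (-6 + (2*sqrt(2))**2)*62 - 1068 = (-6 + 8)*62 - 1068 = 2*62 - 1068 = 124 - 1068 = -944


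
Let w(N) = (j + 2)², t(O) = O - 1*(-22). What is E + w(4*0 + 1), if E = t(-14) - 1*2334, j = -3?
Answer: -2325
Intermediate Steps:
t(O) = 22 + O (t(O) = O + 22 = 22 + O)
E = -2326 (E = (22 - 14) - 1*2334 = 8 - 2334 = -2326)
w(N) = 1 (w(N) = (-3 + 2)² = (-1)² = 1)
E + w(4*0 + 1) = -2326 + 1 = -2325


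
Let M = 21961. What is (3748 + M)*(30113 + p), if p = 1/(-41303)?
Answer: 31975754831742/41303 ≈ 7.7417e+8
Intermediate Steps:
p = -1/41303 ≈ -2.4211e-5
(3748 + M)*(30113 + p) = (3748 + 21961)*(30113 - 1/41303) = 25709*(1243757238/41303) = 31975754831742/41303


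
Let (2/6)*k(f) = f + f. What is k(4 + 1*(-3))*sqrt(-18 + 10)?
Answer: 12*I*sqrt(2) ≈ 16.971*I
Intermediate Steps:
k(f) = 6*f (k(f) = 3*(f + f) = 3*(2*f) = 6*f)
k(4 + 1*(-3))*sqrt(-18 + 10) = (6*(4 + 1*(-3)))*sqrt(-18 + 10) = (6*(4 - 3))*sqrt(-8) = (6*1)*(2*I*sqrt(2)) = 6*(2*I*sqrt(2)) = 12*I*sqrt(2)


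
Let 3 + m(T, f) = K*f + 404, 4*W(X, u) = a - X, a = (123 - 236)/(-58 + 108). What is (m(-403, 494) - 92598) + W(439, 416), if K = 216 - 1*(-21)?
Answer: 4954137/200 ≈ 24771.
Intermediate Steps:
K = 237 (K = 216 + 21 = 237)
a = -113/50 ≈ -2.2600
W(X, u) = -113/200 - X/4 (W(X, u) = (-113/50 - X)/4 = -113/200 - X/4)
m(T, f) = 401 + 237*f (m(T, f) = -3 + (237*f + 404) = -3 + (404 + 237*f) = 401 + 237*f)
(m(-403, 494) - 92598) + W(439, 416) = ((401 + 237*494) - 92598) + (-113/200 - ¼*439) = ((401 + 117078) - 92598) + (-113/200 - 439/4) = (117479 - 92598) - 22063/200 = 24881 - 22063/200 = 4954137/200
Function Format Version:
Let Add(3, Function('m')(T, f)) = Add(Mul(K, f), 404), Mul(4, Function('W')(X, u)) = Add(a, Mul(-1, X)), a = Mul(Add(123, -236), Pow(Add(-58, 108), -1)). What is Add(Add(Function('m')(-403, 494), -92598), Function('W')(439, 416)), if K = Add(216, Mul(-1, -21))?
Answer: Rational(4954137, 200) ≈ 24771.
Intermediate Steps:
K = 237 (K = Add(216, 21) = 237)
a = Rational(-113, 50) (a = Mul(-113, Pow(50, -1)) = Mul(-113, Rational(1, 50)) = Rational(-113, 50) ≈ -2.2600)
Function('W')(X, u) = Add(Rational(-113, 200), Mul(Rational(-1, 4), X)) (Function('W')(X, u) = Mul(Rational(1, 4), Add(Rational(-113, 50), Mul(-1, X))) = Add(Rational(-113, 200), Mul(Rational(-1, 4), X)))
Function('m')(T, f) = Add(401, Mul(237, f)) (Function('m')(T, f) = Add(-3, Add(Mul(237, f), 404)) = Add(-3, Add(404, Mul(237, f))) = Add(401, Mul(237, f)))
Add(Add(Function('m')(-403, 494), -92598), Function('W')(439, 416)) = Add(Add(Add(401, Mul(237, 494)), -92598), Add(Rational(-113, 200), Mul(Rational(-1, 4), 439))) = Add(Add(Add(401, 117078), -92598), Add(Rational(-113, 200), Rational(-439, 4))) = Add(Add(117479, -92598), Rational(-22063, 200)) = Add(24881, Rational(-22063, 200)) = Rational(4954137, 200)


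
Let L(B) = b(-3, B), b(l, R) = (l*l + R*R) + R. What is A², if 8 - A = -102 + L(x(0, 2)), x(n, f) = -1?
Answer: 10201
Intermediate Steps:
b(l, R) = R + R² + l² (b(l, R) = (l² + R²) + R = (R² + l²) + R = R + R² + l²)
L(B) = 9 + B + B² (L(B) = B + B² + (-3)² = B + B² + 9 = 9 + B + B²)
A = 101 (A = 8 - (-102 + (9 - 1 + (-1)²)) = 8 - (-102 + (9 - 1 + 1)) = 8 - (-102 + 9) = 8 - 1*(-93) = 8 + 93 = 101)
A² = 101² = 10201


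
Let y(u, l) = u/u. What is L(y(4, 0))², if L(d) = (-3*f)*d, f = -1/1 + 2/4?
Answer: 9/4 ≈ 2.2500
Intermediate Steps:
y(u, l) = 1
f = -½ (f = -1*1 + 2*(¼) = -1 + ½ = -½ ≈ -0.50000)
L(d) = 3*d/2 (L(d) = (-3*(-½))*d = 3*d/2)
L(y(4, 0))² = ((3/2)*1)² = (3/2)² = 9/4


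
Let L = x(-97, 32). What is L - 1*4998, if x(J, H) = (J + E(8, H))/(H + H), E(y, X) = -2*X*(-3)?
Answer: -319777/64 ≈ -4996.5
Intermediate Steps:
E(y, X) = 6*X
x(J, H) = (J + 6*H)/(2*H) (x(J, H) = (J + 6*H)/(H + H) = (J + 6*H)/((2*H)) = (J + 6*H)*(1/(2*H)) = (J + 6*H)/(2*H))
L = 95/64 (L = 3 + (1/2)*(-97)/32 = 3 + (1/2)*(-97)*(1/32) = 3 - 97/64 = 95/64 ≈ 1.4844)
L - 1*4998 = 95/64 - 1*4998 = 95/64 - 4998 = -319777/64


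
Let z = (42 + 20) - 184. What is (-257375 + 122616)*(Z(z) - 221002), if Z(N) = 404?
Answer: 29727565882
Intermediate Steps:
z = -122 (z = 62 - 184 = -122)
(-257375 + 122616)*(Z(z) - 221002) = (-257375 + 122616)*(404 - 221002) = -134759*(-220598) = 29727565882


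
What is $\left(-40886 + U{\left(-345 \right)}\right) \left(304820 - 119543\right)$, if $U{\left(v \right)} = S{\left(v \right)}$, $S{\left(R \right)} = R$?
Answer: $-7639155987$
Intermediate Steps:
$U{\left(v \right)} = v$
$\left(-40886 + U{\left(-345 \right)}\right) \left(304820 - 119543\right) = \left(-40886 - 345\right) \left(304820 - 119543\right) = \left(-41231\right) 185277 = -7639155987$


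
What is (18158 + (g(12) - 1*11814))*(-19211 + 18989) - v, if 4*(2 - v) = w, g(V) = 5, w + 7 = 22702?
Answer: -5615225/4 ≈ -1.4038e+6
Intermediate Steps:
w = 22695 (w = -7 + 22702 = 22695)
v = -22687/4 (v = 2 - ¼*22695 = 2 - 22695/4 = -22687/4 ≈ -5671.8)
(18158 + (g(12) - 1*11814))*(-19211 + 18989) - v = (18158 + (5 - 1*11814))*(-19211 + 18989) - 1*(-22687/4) = (18158 + (5 - 11814))*(-222) + 22687/4 = (18158 - 11809)*(-222) + 22687/4 = 6349*(-222) + 22687/4 = -1409478 + 22687/4 = -5615225/4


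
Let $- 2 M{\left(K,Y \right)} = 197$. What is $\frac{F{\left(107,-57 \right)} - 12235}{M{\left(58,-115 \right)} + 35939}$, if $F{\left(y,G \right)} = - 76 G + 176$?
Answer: $- \frac{15454}{71681} \approx -0.21559$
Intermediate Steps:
$M{\left(K,Y \right)} = - \frac{197}{2}$ ($M{\left(K,Y \right)} = \left(- \frac{1}{2}\right) 197 = - \frac{197}{2}$)
$F{\left(y,G \right)} = 176 - 76 G$
$\frac{F{\left(107,-57 \right)} - 12235}{M{\left(58,-115 \right)} + 35939} = \frac{\left(176 - -4332\right) - 12235}{- \frac{197}{2} + 35939} = \frac{\left(176 + 4332\right) - 12235}{\frac{71681}{2}} = \left(4508 - 12235\right) \frac{2}{71681} = \left(-7727\right) \frac{2}{71681} = - \frac{15454}{71681}$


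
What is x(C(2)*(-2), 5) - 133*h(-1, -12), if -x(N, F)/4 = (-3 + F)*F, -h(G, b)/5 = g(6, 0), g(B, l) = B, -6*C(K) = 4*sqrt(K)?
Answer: 3950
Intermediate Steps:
C(K) = -2*sqrt(K)/3
h(G, b) = -30 (h(G, b) = -5*6 = -30)
x(N, F) = -4*F*(-3 + F) (x(N, F) = -4*(-3 + F)*F = -4*F*(-3 + F))
x(C(2)*(-2), 5) - 133*h(-1, -12) = 4*5*(3 - 1*5) - 133*(-30) = 4*5*(3 - 5) + 3990 = 4*5*(-2) + 3990 = -40 + 3990 = 3950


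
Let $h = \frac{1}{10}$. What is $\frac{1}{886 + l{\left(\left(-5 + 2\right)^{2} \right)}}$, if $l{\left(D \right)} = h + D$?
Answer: $\frac{10}{8951} \approx 0.0011172$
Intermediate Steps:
$h = \frac{1}{10} \approx 0.1$
$l{\left(D \right)} = \frac{1}{10} + D$
$\frac{1}{886 + l{\left(\left(-5 + 2\right)^{2} \right)}} = \frac{1}{886 + \left(\frac{1}{10} + \left(-5 + 2\right)^{2}\right)} = \frac{1}{886 + \left(\frac{1}{10} + \left(-3\right)^{2}\right)} = \frac{1}{886 + \left(\frac{1}{10} + 9\right)} = \frac{1}{886 + \frac{91}{10}} = \frac{1}{\frac{8951}{10}} = \frac{10}{8951}$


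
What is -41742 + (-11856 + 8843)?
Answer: -44755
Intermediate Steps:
-41742 + (-11856 + 8843) = -41742 - 3013 = -44755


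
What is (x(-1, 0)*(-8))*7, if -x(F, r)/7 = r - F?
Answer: 392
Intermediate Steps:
x(F, r) = -7*r + 7*F (x(F, r) = -7*(r - F) = -7*r + 7*F)
(x(-1, 0)*(-8))*7 = ((-7*0 + 7*(-1))*(-8))*7 = ((0 - 7)*(-8))*7 = -7*(-8)*7 = 56*7 = 392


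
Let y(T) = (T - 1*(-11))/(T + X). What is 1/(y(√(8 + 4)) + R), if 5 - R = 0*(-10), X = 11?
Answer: ⅙ ≈ 0.16667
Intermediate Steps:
R = 5 (R = 5 - 0*(-10) = 5 - 1*0 = 5 + 0 = 5)
y(T) = 1 (y(T) = (T - 1*(-11))/(T + 11) = (T + 11)/(11 + T) = (11 + T)/(11 + T) = 1)
1/(y(√(8 + 4)) + R) = 1/(1 + 5) = 1/6 = ⅙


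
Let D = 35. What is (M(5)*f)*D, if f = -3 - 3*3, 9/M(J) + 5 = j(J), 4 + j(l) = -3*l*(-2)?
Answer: -180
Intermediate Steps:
j(l) = -4 + 6*l (j(l) = -4 - 3*l*(-2) = -4 + 6*l)
M(J) = 9/(-9 + 6*J) (M(J) = 9/(-5 + (-4 + 6*J)) = 9/(-9 + 6*J))
f = -12 (f = -3 - 9 = -12)
(M(5)*f)*D = ((3/(-3 + 2*5))*(-12))*35 = ((3/(-3 + 10))*(-12))*35 = ((3/7)*(-12))*35 = -36/7*35 = -180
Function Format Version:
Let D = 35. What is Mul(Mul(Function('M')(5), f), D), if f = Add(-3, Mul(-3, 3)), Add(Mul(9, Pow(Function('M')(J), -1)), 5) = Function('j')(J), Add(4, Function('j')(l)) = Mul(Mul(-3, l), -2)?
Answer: -180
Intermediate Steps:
Function('j')(l) = Add(-4, Mul(6, l)) (Function('j')(l) = Add(-4, Mul(Mul(-3, l), -2)) = Add(-4, Mul(6, l)))
Function('M')(J) = Mul(9, Pow(Add(-9, Mul(6, J)), -1)) (Function('M')(J) = Mul(9, Pow(Add(-5, Add(-4, Mul(6, J))), -1)) = Mul(9, Pow(Add(-9, Mul(6, J)), -1)))
f = -12 (f = Add(-3, -9) = -12)
Mul(Mul(Function('M')(5), f), D) = Mul(Mul(Mul(3, Pow(Add(-3, Mul(2, 5)), -1)), -12), 35) = Mul(Mul(Mul(3, Pow(Add(-3, 10), -1)), -12), 35) = Mul(Mul(Mul(3, Pow(7, -1)), -12), 35) = Mul(Mul(Mul(3, Rational(1, 7)), -12), 35) = Mul(Mul(Rational(3, 7), -12), 35) = Mul(Rational(-36, 7), 35) = -180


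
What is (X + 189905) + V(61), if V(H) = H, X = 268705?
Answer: 458671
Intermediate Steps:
(X + 189905) + V(61) = (268705 + 189905) + 61 = 458610 + 61 = 458671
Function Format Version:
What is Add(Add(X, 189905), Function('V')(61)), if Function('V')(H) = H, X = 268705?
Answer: 458671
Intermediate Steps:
Add(Add(X, 189905), Function('V')(61)) = Add(Add(268705, 189905), 61) = Add(458610, 61) = 458671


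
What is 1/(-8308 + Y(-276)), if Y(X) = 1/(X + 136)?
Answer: -140/1163121 ≈ -0.00012037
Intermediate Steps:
Y(X) = 1/(136 + X)
1/(-8308 + Y(-276)) = 1/(-8308 + 1/(136 - 276)) = 1/(-8308 + 1/(-140)) = 1/(-8308 - 1/140) = 1/(-1163121/140) = -140/1163121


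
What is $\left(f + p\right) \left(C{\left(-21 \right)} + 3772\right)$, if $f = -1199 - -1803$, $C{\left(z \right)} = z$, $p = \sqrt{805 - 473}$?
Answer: $2265604 + 7502 \sqrt{83} \approx 2.334 \cdot 10^{6}$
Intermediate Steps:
$p = 2 \sqrt{83}$ ($p = \sqrt{332} = 2 \sqrt{83} \approx 18.221$)
$f = 604$ ($f = -1199 + 1803 = 604$)
$\left(f + p\right) \left(C{\left(-21 \right)} + 3772\right) = \left(604 + 2 \sqrt{83}\right) \left(-21 + 3772\right) = \left(604 + 2 \sqrt{83}\right) 3751 = 2265604 + 7502 \sqrt{83}$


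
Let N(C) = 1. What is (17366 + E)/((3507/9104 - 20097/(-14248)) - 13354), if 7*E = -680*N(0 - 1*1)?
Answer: -1960007825568/1515469416601 ≈ -1.2933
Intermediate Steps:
E = -680/7 (E = (-680*1)/7 = (⅐)*(-680) = -680/7 ≈ -97.143)
(17366 + E)/((3507/9104 - 20097/(-14248)) - 13354) = (17366 - 680/7)/((3507/9104 - 20097/(-14248)) - 13354) = 120882/(7*((3507*(1/9104) - 20097*(-1/14248)) - 13354)) = 120882/(7*((3507/9104 + 20097/14248) - 13354)) = 120882/(7*(29116353/16214224 - 13354)) = 120882/(7*(-216495630943/16214224)) = (120882/7)*(-16214224/216495630943) = -1960007825568/1515469416601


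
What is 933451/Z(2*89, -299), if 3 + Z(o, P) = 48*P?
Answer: -933451/14355 ≈ -65.026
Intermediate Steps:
Z(o, P) = -3 + 48*P
933451/Z(2*89, -299) = 933451/(-3 + 48*(-299)) = 933451/(-3 - 14352) = 933451/(-14355) = 933451*(-1/14355) = -933451/14355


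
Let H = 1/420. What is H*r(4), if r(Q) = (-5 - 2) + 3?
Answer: -1/105 ≈ -0.0095238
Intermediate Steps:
r(Q) = -4 (r(Q) = -7 + 3 = -4)
H = 1/420 ≈ 0.0023810
H*r(4) = (1/420)*(-4) = -1/105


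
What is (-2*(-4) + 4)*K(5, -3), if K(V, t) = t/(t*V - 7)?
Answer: 18/11 ≈ 1.6364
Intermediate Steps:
K(V, t) = t/(-7 + V*t) (K(V, t) = t/(V*t - 7) = t/(-7 + V*t))
(-2*(-4) + 4)*K(5, -3) = (-2*(-4) + 4)*(-3/(-7 + 5*(-3))) = (8 + 4)*(-3/(-7 - 15)) = 12*(-3/(-22)) = 12*(-3*(-1/22)) = 12*(3/22) = 18/11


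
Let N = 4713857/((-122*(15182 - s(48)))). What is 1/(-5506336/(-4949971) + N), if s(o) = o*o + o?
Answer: -7747991607460/14714607960787 ≈ -0.52655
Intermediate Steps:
s(o) = o + o² (s(o) = o² + o = o + o²)
N = -4713857/1565260 (N = 4713857/((-122*(15182 - 48*(1 + 48)))) = 4713857/((-122*(15182 - 48*49))) = 4713857/((-122*(15182 - 1*2352))) = 4713857/((-122*(15182 - 2352))) = 4713857/((-122*12830)) = 4713857/(-1565260) = 4713857*(-1/1565260) = -4713857/1565260 ≈ -3.0115)
1/(-5506336/(-4949971) + N) = 1/(-5506336/(-4949971) - 4713857/1565260) = 1/(-5506336*(-1/4949971) - 4713857/1565260) = 1/(5506336/4949971 - 4713857/1565260) = 1/(-14714607960787/7747991607460) = -7747991607460/14714607960787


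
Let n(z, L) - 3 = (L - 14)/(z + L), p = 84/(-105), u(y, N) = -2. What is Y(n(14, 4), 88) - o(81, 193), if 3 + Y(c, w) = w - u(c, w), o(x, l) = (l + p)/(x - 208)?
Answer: 56206/635 ≈ 88.513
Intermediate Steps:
p = -4/5 (p = 84*(-1/105) = -4/5 ≈ -0.80000)
n(z, L) = 3 + (-14 + L)/(L + z) (n(z, L) = 3 + (L - 14)/(z + L) = 3 + (-14 + L)/(L + z))
o(x, l) = (-4/5 + l)/(-208 + x) (o(x, l) = (l - 4/5)/(x - 208) = (-4/5 + l)/(-208 + x))
Y(c, w) = -1 + w (Y(c, w) = -3 + (w - 1*(-2)) = -3 + (w + 2) = -3 + (2 + w) = -1 + w)
Y(n(14, 4), 88) - o(81, 193) = (-1 + 88) - (-4/5 + 193)/(-208 + 81) = 87 - 961/((-127)*5) = 87 - (-1)*961/(127*5) = 87 - 1*(-961/635) = 87 + 961/635 = 56206/635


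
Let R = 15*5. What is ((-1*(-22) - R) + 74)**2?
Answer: 441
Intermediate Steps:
R = 75
((-1*(-22) - R) + 74)**2 = ((-1*(-22) - 1*75) + 74)**2 = ((22 - 75) + 74)**2 = (-53 + 74)**2 = 21**2 = 441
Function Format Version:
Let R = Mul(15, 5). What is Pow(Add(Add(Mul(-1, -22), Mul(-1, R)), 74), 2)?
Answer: 441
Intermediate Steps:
R = 75
Pow(Add(Add(Mul(-1, -22), Mul(-1, R)), 74), 2) = Pow(Add(Add(Mul(-1, -22), Mul(-1, 75)), 74), 2) = Pow(Add(Add(22, -75), 74), 2) = Pow(Add(-53, 74), 2) = Pow(21, 2) = 441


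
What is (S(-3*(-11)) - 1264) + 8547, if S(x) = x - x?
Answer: 7283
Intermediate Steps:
S(x) = 0
(S(-3*(-11)) - 1264) + 8547 = (0 - 1264) + 8547 = -1264 + 8547 = 7283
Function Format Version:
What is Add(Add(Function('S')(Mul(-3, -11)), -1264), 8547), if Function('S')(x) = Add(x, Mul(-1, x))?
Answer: 7283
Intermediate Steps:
Function('S')(x) = 0
Add(Add(Function('S')(Mul(-3, -11)), -1264), 8547) = Add(Add(0, -1264), 8547) = Add(-1264, 8547) = 7283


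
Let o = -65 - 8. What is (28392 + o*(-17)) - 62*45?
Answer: 26843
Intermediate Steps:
o = -73
(28392 + o*(-17)) - 62*45 = (28392 - 73*(-17)) - 62*45 = (28392 + 1241) - 2790 = 29633 - 2790 = 26843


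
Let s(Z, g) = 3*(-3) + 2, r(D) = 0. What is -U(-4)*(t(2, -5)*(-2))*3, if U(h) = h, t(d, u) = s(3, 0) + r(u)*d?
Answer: 168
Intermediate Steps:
s(Z, g) = -7 (s(Z, g) = -9 + 2 = -7)
t(d, u) = -7 (t(d, u) = -7 + 0*d = -7 + 0 = -7)
-U(-4)*(t(2, -5)*(-2))*3 = -(-4)*-7*(-2)*3 = -(-4)*14*3 = -(-4)*42 = -1*(-168) = 168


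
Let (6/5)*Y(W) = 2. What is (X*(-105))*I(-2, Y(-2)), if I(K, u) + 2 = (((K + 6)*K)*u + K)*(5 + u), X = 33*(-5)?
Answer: -1805650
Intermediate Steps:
Y(W) = 5/3 (Y(W) = (5/6)*2 = 5/3)
X = -165
I(K, u) = -2 + (5 + u)*(K + K*u*(6 + K)) (I(K, u) = -2 + (((K + 6)*K)*u + K)*(5 + u) = -2 + (((6 + K)*K)*u + K)*(5 + u) = -2 + ((K*(6 + K))*u + K)*(5 + u) = -2 + (K*u*(6 + K) + K)*(5 + u) = -2 + (K + K*u*(6 + K))*(5 + u) = -2 + (5 + u)*(K + K*u*(6 + K)))
(X*(-105))*I(-2, Y(-2)) = (-165*(-105))*(-2 + 5*(-2) + (-2)**2*(5/3)**2 + 5*(5/3)*(-2)**2 + 6*(-2)*(5/3)**2 + 31*(-2)*(5/3)) = 17325*(-2 - 10 + 4*(25/9) + 5*(5/3)*4 + 6*(-2)*(25/9) - 310/3) = 17325*(-2 - 10 + 100/9 + 100/3 - 100/3 - 310/3) = 17325*(-938/9) = -1805650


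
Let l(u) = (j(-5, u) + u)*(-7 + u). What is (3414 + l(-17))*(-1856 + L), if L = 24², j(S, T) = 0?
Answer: -4892160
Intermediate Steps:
L = 576
l(u) = u*(-7 + u) (l(u) = (0 + u)*(-7 + u) = u*(-7 + u))
(3414 + l(-17))*(-1856 + L) = (3414 - 17*(-7 - 17))*(-1856 + 576) = (3414 - 17*(-24))*(-1280) = (3414 + 408)*(-1280) = 3822*(-1280) = -4892160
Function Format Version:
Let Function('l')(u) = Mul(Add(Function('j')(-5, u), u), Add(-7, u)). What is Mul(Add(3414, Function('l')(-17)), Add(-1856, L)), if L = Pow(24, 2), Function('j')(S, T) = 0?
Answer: -4892160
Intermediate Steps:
L = 576
Function('l')(u) = Mul(u, Add(-7, u)) (Function('l')(u) = Mul(Add(0, u), Add(-7, u)) = Mul(u, Add(-7, u)))
Mul(Add(3414, Function('l')(-17)), Add(-1856, L)) = Mul(Add(3414, Mul(-17, Add(-7, -17))), Add(-1856, 576)) = Mul(Add(3414, Mul(-17, -24)), -1280) = Mul(Add(3414, 408), -1280) = Mul(3822, -1280) = -4892160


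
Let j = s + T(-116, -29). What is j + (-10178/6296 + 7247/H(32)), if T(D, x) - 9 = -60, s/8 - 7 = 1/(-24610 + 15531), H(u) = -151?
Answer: -192526312929/4315684492 ≈ -44.611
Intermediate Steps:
s = 508416/9079 (s = 56 + 8/(-24610 + 15531) = 56 + 8/(-9079) = 56 + 8*(-1/9079) = 56 - 8/9079 = 508416/9079 ≈ 55.999)
T(D, x) = -51 (T(D, x) = 9 - 60 = -51)
j = 45387/9079 (j = 508416/9079 - 51 = 45387/9079 ≈ 4.9991)
j + (-10178/6296 + 7247/H(32)) = 45387/9079 + (-10178/6296 + 7247/(-151)) = 45387/9079 + (-10178*1/6296 + 7247*(-1/151)) = 45387/9079 + (-5089/3148 - 7247/151) = 45387/9079 - 23581995/475348 = -192526312929/4315684492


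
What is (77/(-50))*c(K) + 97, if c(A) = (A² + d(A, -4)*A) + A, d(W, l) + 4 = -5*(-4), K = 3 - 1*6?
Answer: 4042/25 ≈ 161.68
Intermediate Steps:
K = -3 (K = 3 - 6 = -3)
d(W, l) = 16 (d(W, l) = -4 - 5*(-4) = -4 + 20 = 16)
c(A) = A² + 17*A (c(A) = (A² + 16*A) + A = A² + 17*A)
(77/(-50))*c(K) + 97 = (77/(-50))*(-3*(17 - 3)) + 97 = (77*(-1/50))*(-3*14) + 97 = -77/50*(-42) + 97 = 1617/25 + 97 = 4042/25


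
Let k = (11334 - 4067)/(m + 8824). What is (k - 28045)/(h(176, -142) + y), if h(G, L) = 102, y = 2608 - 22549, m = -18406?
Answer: 268734457/190097298 ≈ 1.4137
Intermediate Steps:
y = -19941
k = -7267/9582 (k = (11334 - 4067)/(-18406 + 8824) = 7267/(-9582) = 7267*(-1/9582) = -7267/9582 ≈ -0.75840)
(k - 28045)/(h(176, -142) + y) = (-7267/9582 - 28045)/(102 - 19941) = -268734457/9582/(-19839) = -268734457/9582*(-1/19839) = 268734457/190097298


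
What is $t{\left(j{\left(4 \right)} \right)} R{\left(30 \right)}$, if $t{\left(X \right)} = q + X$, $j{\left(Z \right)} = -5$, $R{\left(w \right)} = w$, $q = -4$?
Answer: $-270$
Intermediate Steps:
$t{\left(X \right)} = -4 + X$
$t{\left(j{\left(4 \right)} \right)} R{\left(30 \right)} = \left(-4 - 5\right) 30 = \left(-9\right) 30 = -270$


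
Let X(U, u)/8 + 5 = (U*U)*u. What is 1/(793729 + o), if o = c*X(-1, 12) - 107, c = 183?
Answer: 1/803870 ≈ 1.2440e-6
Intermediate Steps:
X(U, u) = -40 + 8*u*U² (X(U, u) = -40 + 8*((U*U)*u) = -40 + 8*(U²*u) = -40 + 8*(u*U²) = -40 + 8*u*U²)
o = 10141 (o = 183*(-40 + 8*12*(-1)²) - 107 = 183*(-40 + 8*12*1) - 107 = 183*(-40 + 96) - 107 = 183*56 - 107 = 10248 - 107 = 10141)
1/(793729 + o) = 1/(793729 + 10141) = 1/803870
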